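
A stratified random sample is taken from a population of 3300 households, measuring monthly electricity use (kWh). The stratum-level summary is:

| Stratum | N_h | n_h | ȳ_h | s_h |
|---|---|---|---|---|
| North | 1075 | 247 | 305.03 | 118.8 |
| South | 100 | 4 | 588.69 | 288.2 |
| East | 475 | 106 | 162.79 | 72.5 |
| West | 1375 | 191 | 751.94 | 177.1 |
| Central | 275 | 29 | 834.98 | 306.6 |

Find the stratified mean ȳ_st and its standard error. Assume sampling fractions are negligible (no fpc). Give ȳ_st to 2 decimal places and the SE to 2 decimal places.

ȳ_st ≈ 523.53, SE ≈ 8.79

ȳ_st = Σ W_h ȳ_h = (1075·305.03 + 100·588.69 + 475·162.79 + 1375·751.94 + 275·834.98)/3300 = 523.52682
V̂(ȳ_st) = Σ W_h² s_h²/n_h, with W_h = N_h/N and N = 3300:
  stratum North: (1075/3300)²·118.8²/247 = 6.06352
  stratum South: (100/3300)²·288.2²/4 = 19.0678
  stratum East: (475/3300)²·72.5²/106 = 1.02738
  stratum West: (1375/3300)²·177.1²/191 = 28.509
  stratum Central: (275/3300)²·306.6²/29 = 22.5104
V̂(ȳ_st) = 77.1781
SE(ȳ_st) = √77.1781 = 8.7851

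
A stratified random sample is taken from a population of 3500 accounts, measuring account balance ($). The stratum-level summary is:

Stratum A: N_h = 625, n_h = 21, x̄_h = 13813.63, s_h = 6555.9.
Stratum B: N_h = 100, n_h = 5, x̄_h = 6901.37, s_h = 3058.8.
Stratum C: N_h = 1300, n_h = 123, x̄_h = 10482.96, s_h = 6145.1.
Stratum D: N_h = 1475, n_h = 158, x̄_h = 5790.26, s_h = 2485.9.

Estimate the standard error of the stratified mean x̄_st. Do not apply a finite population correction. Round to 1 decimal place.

V̂(x̄_st) = Σ W_h² s_h²/n_h, with W_h = N_h/N and N = 3500:
  stratum A: (625/3500)²·6555.9²/21 = 65263.3
  stratum B: (100/3500)²·3058.8²/5 = 1527.55
  stratum C: (1300/3500)²·6145.1²/123 = 42354.9
  stratum D: (1475/3500)²·2485.9²/158 = 6946.37
V̂(x̄_st) = 116092
SE(x̄_st) = √116092 = 340.723

SE(x̄_st) ≈ 340.7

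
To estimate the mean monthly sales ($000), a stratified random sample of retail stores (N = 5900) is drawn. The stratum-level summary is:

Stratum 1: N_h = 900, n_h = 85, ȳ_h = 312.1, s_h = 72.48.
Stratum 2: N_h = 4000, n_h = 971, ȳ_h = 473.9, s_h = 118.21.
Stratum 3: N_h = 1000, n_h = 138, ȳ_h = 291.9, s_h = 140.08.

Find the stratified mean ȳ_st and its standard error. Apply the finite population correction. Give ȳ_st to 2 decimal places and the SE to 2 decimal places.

ȳ_st ≈ 418.37, SE ≈ 3.14

ȳ_st = Σ W_h ȳ_h = (900·312.1 + 4000·473.9 + 1000·291.9)/5900 = 418.37119
V̂(ȳ_st) = Σ W_h² (1 − n_h/N_h) s_h²/n_h, with W_h = N_h/N and N = 5900:
  stratum 1: (900/5900)²·(1 − 85/900)·72.48²/85 = 1.30231
  stratum 2: (4000/5900)²·(1 − 971/4000)·118.21²/971 = 5.00892
  stratum 3: (1000/5900)²·(1 − 138/1000)·140.08²/138 = 3.52108
V̂(ȳ_st) = 9.83232
SE(ȳ_st) = √9.83232 = 3.13565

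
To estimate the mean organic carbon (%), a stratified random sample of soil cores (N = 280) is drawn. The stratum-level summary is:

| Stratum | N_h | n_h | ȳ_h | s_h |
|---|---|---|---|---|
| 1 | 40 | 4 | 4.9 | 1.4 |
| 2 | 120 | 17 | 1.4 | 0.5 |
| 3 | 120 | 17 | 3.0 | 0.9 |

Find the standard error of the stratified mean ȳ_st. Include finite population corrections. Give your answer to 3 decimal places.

V̂(ȳ_st) = Σ W_h² (1 − n_h/N_h) s_h²/n_h, with W_h = N_h/N and N = 280:
  stratum 1: (40/280)²·(1 − 4/40)·1.4²/4 = 0.009
  stratum 2: (120/280)²·(1 − 17/120)·0.5²/17 = 0.00231843
  stratum 3: (120/280)²·(1 − 17/120)·0.9²/17 = 0.0075117
V̂(ȳ_st) = 0.0188301
SE(ȳ_st) = √0.0188301 = 0.137223

SE(ȳ_st) ≈ 0.137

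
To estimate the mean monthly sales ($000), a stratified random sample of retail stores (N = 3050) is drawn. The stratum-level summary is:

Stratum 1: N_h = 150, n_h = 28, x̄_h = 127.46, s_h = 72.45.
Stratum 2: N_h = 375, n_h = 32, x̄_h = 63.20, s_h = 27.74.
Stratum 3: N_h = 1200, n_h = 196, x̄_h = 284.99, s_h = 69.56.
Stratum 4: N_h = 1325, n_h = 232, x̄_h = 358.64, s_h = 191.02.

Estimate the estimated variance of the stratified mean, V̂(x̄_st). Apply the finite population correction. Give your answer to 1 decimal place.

V̂(x̄_st) ≈ 28.4

V̂(x̄_st) = Σ W_h² (1 − n_h/N_h) s_h²/n_h, with W_h = N_h/N and N = 3050:
  stratum 1: (150/3050)²·(1 − 28/150)·72.45²/28 = 0.368782
  stratum 2: (375/3050)²·(1 − 32/375)·27.74²/32 = 0.332498
  stratum 3: (1200/3050)²·(1 − 196/1200)·69.56²/196 = 3.19726
  stratum 4: (1325/3050)²·(1 − 232/1325)·191.02²/232 = 24.4853
V̂(x̄_st) = 28.3839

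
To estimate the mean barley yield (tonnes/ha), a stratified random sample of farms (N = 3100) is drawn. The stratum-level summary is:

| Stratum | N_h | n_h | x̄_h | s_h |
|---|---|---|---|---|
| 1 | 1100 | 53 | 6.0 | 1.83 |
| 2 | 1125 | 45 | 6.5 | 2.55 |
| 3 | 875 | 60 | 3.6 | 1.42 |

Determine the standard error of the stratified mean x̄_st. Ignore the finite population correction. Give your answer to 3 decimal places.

SE(x̄_st) ≈ 0.172

V̂(x̄_st) = Σ W_h² s_h²/n_h, with W_h = N_h/N and N = 3100:
  stratum 1: (1100/3100)²·1.83²/53 = 0.00795588
  stratum 2: (1125/3100)²·2.55²/45 = 0.0190305
  stratum 3: (875/3100)²·1.42²/60 = 0.00267743
V̂(x̄_st) = 0.0296638
SE(x̄_st) = √0.0296638 = 0.172232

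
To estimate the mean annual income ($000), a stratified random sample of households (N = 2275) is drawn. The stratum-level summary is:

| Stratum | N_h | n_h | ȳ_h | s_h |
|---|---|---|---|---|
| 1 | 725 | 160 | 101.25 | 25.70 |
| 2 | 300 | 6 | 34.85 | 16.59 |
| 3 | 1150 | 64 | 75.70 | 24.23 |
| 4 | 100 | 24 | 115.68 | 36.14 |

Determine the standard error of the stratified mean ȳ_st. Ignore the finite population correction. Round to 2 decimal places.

SE(ȳ_st) ≈ 1.91

V̂(ȳ_st) = Σ W_h² s_h²/n_h, with W_h = N_h/N and N = 2275:
  stratum 1: (725/2275)²·25.70²/160 = 0.419237
  stratum 2: (300/2275)²·16.59²/6 = 0.797666
  stratum 3: (1150/2275)²·24.23²/64 = 2.34401
  stratum 4: (100/2275)²·36.14²/24 = 0.105148
V̂(ȳ_st) = 3.66606
SE(ȳ_st) = √3.66606 = 1.9147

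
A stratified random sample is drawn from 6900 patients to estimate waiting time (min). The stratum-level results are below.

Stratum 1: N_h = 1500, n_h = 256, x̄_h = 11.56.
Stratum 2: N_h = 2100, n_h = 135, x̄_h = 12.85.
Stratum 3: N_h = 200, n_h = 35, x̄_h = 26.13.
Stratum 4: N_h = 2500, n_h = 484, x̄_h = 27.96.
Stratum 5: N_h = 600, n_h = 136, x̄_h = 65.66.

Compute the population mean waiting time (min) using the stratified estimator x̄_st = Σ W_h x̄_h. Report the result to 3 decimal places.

N = Σ N_h = 6900. Stratum weights W_h = N_h/N.
x̄_st = (1500·11.56 + 2100·12.85 + 200·26.13 + 2500·27.96 + 600·65.66) / 6900 = 23.02130

x̄_st ≈ 23.021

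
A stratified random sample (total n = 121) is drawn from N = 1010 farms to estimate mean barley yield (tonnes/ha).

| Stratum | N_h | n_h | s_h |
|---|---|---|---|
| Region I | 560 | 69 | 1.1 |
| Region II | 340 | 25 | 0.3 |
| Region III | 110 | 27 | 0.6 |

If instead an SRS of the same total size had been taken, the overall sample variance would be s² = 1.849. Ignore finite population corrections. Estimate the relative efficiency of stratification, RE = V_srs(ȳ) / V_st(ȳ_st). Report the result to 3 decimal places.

RE ≈ 2.565

V̂(ȳ_st) = Σ W_h² s_h²/n_h, with W_h = N_h/N and N = 1010:
  stratum Region I: (560/1010)²·1.1²/69 = 0.005391
  stratum Region II: (340/1010)²·0.3²/25 = 0.00040796
  stratum Region III: (110/1010)²·0.6²/27 = 0.000158154
V_st = 0.00595712
V_srs = s²/n = 1.849/121 = 0.015281
Relative efficiency = V_srs / V_st = 0.015281/0.00595712 = 2.5652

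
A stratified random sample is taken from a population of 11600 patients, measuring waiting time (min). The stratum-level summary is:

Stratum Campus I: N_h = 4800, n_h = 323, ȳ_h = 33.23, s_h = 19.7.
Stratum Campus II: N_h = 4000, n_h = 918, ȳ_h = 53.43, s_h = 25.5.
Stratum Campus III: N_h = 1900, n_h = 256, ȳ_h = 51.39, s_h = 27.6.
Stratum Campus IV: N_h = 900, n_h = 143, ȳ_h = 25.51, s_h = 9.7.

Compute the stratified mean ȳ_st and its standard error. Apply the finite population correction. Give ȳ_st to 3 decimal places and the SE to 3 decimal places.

ȳ_st = Σ W_h ȳ_h = (4800·33.23 + 4000·53.43 + 1900·51.39 + 900·25.51)/11600 = 42.57103
V̂(ȳ_st) = Σ W_h² (1 − n_h/N_h) s_h²/n_h, with W_h = N_h/N and N = 11600:
  stratum Campus I: (4800/11600)²·(1 − 323/4800)·19.7²/323 = 0.191886
  stratum Campus II: (4000/11600)²·(1 − 918/4000)·25.5²/918 = 0.0648955
  stratum Campus III: (1900/11600)²·(1 − 256/1900)·27.6²/256 = 0.0690745
  stratum Campus IV: (900/11600)²·(1 − 143/900)·9.7²/143 = 0.00333142
V̂(ȳ_st) = 0.329187
SE(ȳ_st) = √0.329187 = 0.573748

ȳ_st ≈ 42.571, SE ≈ 0.574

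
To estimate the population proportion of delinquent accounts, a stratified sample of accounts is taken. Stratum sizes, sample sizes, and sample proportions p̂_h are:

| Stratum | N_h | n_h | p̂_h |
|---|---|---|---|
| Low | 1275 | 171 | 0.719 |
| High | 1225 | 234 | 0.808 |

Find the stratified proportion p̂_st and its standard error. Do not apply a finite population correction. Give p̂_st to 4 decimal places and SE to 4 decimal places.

p̂_st ≈ 0.7626, SE ≈ 0.0217

N = 2500; stratum weights W_h = N_h/N.
p̂_st = Σ W_h p̂_h = (1275·0.719 + 1225·0.808)/2500 = 0.76261
V̂(p̂_st) = Σ W_h² p̂_h(1−p̂_h)/(n_h−1):
  stratum Low: (1275/2500)²·0.719·0.281/170 = 0.00030912
  stratum High: (1225/2500)²·0.808·0.192/233 = 0.000159863
V̂(p̂_st) = 0.000468983; SE = √V̂ = 0.021656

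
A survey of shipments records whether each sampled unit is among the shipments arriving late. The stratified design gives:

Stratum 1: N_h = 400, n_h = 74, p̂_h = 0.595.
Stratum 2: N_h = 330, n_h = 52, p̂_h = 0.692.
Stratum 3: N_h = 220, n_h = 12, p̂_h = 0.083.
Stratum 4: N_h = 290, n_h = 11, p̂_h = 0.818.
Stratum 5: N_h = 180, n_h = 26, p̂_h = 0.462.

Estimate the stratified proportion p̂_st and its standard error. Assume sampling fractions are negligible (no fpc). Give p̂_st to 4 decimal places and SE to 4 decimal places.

p̂_st ≈ 0.5669, SE ≈ 0.0379

N = 1420; stratum weights W_h = N_h/N.
p̂_st = Σ W_h p̂_h = (400·0.595 + 330·0.692 + 220·0.083 + 290·0.818 + 180·0.462)/1420 = 0.56690
V̂(p̂_st) = Σ W_h² p̂_h(1−p̂_h)/(n_h−1):
  stratum 1: (400/1420)²·0.595·0.405/73 = 0.000261934
  stratum 2: (330/1420)²·0.692·0.308/51 = 0.000225703
  stratum 3: (220/1420)²·0.083·0.917/11 = 0.000166082
  stratum 4: (290/1420)²·0.818·0.182/10 = 0.000620932
  stratum 5: (180/1420)²·0.462·0.538/25 = 0.000159754
V̂(p̂_st) = 0.00143441; SE = √V̂ = 0.0378736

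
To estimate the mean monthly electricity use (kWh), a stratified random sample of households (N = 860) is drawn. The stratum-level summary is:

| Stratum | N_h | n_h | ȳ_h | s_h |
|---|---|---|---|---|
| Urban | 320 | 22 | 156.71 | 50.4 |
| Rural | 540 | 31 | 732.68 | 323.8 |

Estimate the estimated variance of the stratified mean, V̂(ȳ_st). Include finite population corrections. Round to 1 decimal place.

V̂(ȳ_st) = Σ W_h² (1 − n_h/N_h) s_h²/n_h, with W_h = N_h/N and N = 860:
  stratum Urban: (320/860)²·(1 − 22/320)·50.4²/22 = 14.887
  stratum Rural: (540/860)²·(1 − 31/540)·323.8²/31 = 1256.92
V̂(ȳ_st) = 1271.8

V̂(ȳ_st) ≈ 1271.8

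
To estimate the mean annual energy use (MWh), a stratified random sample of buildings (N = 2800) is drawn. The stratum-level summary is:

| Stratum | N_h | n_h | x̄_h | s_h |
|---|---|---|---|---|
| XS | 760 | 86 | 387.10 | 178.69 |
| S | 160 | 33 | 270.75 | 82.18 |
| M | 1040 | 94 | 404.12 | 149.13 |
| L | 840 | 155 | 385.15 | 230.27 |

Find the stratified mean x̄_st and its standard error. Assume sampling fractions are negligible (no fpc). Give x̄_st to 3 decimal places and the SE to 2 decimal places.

x̄_st ≈ 386.188, SE ≈ 9.56

x̄_st = Σ W_h x̄_h = (760·387.10 + 160·270.75 + 1040·404.12 + 840·385.15)/2800 = 386.18814
V̂(x̄_st) = Σ W_h² s_h²/n_h, with W_h = N_h/N and N = 2800:
  stratum XS: (760/2800)²·178.69²/86 = 27.3535
  stratum S: (160/2800)²·82.18²/33 = 0.668255
  stratum M: (1040/2800)²·149.13²/94 = 32.6402
  stratum L: (840/2800)²·230.27²/155 = 30.7883
V̂(x̄_st) = 91.4503
SE(x̄_st) = √91.4503 = 9.56296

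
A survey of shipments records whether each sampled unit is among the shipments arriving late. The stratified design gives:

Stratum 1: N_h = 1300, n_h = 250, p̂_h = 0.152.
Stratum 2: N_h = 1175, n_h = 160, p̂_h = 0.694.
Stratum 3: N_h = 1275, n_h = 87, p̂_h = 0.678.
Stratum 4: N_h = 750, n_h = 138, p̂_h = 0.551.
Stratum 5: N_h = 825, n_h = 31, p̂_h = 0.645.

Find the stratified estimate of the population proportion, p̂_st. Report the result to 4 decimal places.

p̂_st ≈ 0.5301

N = 5325; stratum weights W_h = N_h/N.
p̂_st = Σ W_h p̂_h = (1300·0.152 + 1175·0.694 + 1275·0.678 + 750·0.551 + 825·0.645)/5325 = 0.53012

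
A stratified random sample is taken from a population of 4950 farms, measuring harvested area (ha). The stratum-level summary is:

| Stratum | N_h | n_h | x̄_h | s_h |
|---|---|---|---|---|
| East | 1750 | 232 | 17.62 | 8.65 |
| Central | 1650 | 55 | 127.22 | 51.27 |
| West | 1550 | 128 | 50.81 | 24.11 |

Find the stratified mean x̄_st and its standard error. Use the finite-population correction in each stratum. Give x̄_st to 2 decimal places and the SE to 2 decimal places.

x̄_st ≈ 64.55, SE ≈ 2.36

x̄_st = Σ W_h x̄_h = (1750·17.62 + 1650·127.22 + 1550·50.81)/4950 = 64.54616
V̂(x̄_st) = Σ W_h² (1 − n_h/N_h) s_h²/n_h, with W_h = N_h/N and N = 4950:
  stratum East: (1750/4950)²·(1 − 232/1750)·8.65²/232 = 0.0349658
  stratum Central: (1650/4950)²·(1 − 55/1650)·51.27²/55 = 5.13332
  stratum West: (1550/4950)²·(1 − 128/1550)·24.11²/128 = 0.408512
V̂(x̄_st) = 5.5768
SE(x̄_st) = √5.5768 = 2.36152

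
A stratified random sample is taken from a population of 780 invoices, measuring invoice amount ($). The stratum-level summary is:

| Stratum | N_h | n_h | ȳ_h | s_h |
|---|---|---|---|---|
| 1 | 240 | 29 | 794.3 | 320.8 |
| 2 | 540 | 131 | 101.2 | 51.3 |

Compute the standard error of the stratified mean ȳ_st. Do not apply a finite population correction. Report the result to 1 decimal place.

SE(ȳ_st) ≈ 18.6

V̂(ȳ_st) = Σ W_h² s_h²/n_h, with W_h = N_h/N and N = 780:
  stratum 1: (240/780)²·320.8²/29 = 335.973
  stratum 2: (540/780)²·51.3²/131 = 9.62857
V̂(ȳ_st) = 345.601
SE(ȳ_st) = √345.601 = 18.5904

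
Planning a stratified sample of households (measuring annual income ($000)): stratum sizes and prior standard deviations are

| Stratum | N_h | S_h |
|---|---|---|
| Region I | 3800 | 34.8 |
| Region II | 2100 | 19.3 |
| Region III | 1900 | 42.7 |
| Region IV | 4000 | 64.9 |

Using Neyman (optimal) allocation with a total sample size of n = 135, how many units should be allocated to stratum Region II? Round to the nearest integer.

Neyman allocation: n_h = n · N_h S_h / Σ N_i S_i, with n = 135.
  stratum Region I: N_h·S_h = 3800·34.8 = 132240.00
  stratum Region II: N_h·S_h = 2100·19.3 = 40530.00
  stratum Region III: N_h·S_h = 1900·42.7 = 81130.00
  stratum Region IV: N_h·S_h = 4000·64.9 = 259600.00
Σ N_h S_h = 513500.00
n for stratum Region II = 135·40530.00/513500.00 = 10.655 → 11

11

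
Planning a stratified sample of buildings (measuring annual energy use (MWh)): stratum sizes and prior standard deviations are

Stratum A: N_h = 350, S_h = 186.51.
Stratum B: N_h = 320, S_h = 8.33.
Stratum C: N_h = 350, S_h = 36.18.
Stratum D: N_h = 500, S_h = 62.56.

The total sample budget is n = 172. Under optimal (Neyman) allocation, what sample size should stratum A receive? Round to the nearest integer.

Neyman allocation: n_h = n · N_h S_h / Σ N_i S_i, with n = 172.
  stratum A: N_h·S_h = 350·186.51 = 65278.50
  stratum B: N_h·S_h = 320·8.33 = 2665.60
  stratum C: N_h·S_h = 350·36.18 = 12663.00
  stratum D: N_h·S_h = 500·62.56 = 31280.00
Σ N_h S_h = 111887.10
n for stratum A = 172·65278.50/111887.10 = 100.350 → 100

100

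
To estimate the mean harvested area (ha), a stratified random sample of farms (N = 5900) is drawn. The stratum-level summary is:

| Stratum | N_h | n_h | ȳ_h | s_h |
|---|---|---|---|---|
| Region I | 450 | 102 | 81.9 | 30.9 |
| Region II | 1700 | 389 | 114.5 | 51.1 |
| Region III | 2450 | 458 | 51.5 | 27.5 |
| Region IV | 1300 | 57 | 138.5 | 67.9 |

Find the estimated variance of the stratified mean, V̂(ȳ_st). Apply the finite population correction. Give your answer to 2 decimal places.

V̂(ȳ_st) = Σ W_h² (1 − n_h/N_h) s_h²/n_h, with W_h = N_h/N and N = 5900:
  stratum Region I: (450/5900)²·(1 − 102/450)·30.9²/102 = 0.0421119
  stratum Region II: (1700/5900)²·(1 − 389/1700)·51.1²/389 = 0.429774
  stratum Region III: (2450/5900)²·(1 − 458/2450)·27.5²/458 = 0.2315
  stratum Region IV: (1300/5900)²·(1 − 57/1300)·67.9²/57 = 3.7547
V̂(ȳ_st) = 4.45808

V̂(ȳ_st) ≈ 4.46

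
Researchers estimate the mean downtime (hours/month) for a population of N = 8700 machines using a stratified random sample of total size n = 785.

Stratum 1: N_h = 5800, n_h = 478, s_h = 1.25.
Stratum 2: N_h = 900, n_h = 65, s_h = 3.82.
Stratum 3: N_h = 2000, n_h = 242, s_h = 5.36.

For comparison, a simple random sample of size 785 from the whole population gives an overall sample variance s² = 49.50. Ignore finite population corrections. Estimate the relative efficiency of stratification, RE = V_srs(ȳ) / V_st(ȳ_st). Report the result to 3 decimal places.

RE ≈ 6.225

V̂(ȳ_st) = Σ W_h² s_h²/n_h, with W_h = N_h/N and N = 8700:
  stratum 1: (5800/8700)²·1.25²/478 = 0.00145281
  stratum 2: (900/8700)²·3.82²/65 = 0.00240248
  stratum 3: (2000/8700)²·5.36²/242 = 0.00627387
V_st = 0.0101292
V_srs = s²/n = 49.50/785 = 0.0630573
Relative efficiency = V_srs / V_st = 0.0630573/0.0101292 = 6.2253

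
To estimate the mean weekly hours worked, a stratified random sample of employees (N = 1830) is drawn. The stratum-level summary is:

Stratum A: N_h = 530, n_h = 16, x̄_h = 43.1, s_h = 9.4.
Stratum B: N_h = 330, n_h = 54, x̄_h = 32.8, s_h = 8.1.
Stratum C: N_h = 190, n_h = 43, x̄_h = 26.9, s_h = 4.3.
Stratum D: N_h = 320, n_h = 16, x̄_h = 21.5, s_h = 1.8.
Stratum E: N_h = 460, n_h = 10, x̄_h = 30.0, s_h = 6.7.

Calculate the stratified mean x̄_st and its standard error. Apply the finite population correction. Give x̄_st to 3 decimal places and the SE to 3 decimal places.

x̄_st = Σ W_h x̄_h = (530·43.1 + 330·32.8 + 190·26.9 + 320·21.5 + 460·30.0)/1830 = 32.49071
V̂(x̄_st) = Σ W_h² (1 − n_h/N_h) s_h²/n_h, with W_h = N_h/N and N = 1830:
  stratum A: (530/1830)²·(1 − 16/530)·9.4²/16 = 0.449234
  stratum B: (330/1830)²·(1 − 54/330)·8.1²/54 = 0.0330443
  stratum C: (190/1830)²·(1 − 43/190)·4.3²/43 = 0.00358622
  stratum D: (320/1830)²·(1 − 16/320)·1.8²/16 = 0.00588229
  stratum E: (460/1830)²·(1 − 10/460)·6.7²/10 = 0.277471
V̂(x̄_st) = 0.769218
SE(x̄_st) = √0.769218 = 0.877051

x̄_st ≈ 32.491, SE ≈ 0.877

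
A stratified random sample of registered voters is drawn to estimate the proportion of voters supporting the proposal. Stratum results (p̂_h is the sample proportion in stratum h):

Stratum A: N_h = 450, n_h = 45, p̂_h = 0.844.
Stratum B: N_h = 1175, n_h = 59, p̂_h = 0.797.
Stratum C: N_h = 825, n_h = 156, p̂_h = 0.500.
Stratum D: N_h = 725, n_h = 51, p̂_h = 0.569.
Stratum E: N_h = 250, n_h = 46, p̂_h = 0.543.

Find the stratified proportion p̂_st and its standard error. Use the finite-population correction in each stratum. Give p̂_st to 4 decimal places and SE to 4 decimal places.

p̂_st ≈ 0.6648, SE ≈ 0.0257

N = 3425; stratum weights W_h = N_h/N.
p̂_st = Σ W_h p̂_h = (450·0.844 + 1175·0.797 + 825·0.500 + 725·0.569 + 250·0.543)/3425 = 0.66483
V̂(p̂_st) = Σ W_h² (1 − n_h/N_h) p̂_h(1−p̂_h)/(n_h−1):
  stratum A: (450/3425)²·(1 − 45/450)·0.844·0.156/44 = 4.64901e-05
  stratum B: (1175/3425)²·(1 − 59/1175)·0.797·0.203/58 = 0.000311822
  stratum C: (825/3425)²·(1 − 156/825)·0.500·0.500/155 = 7.5887e-05
  stratum D: (725/3425)²·(1 − 51/725)·0.569·0.431/50 = 0.000204313
  stratum E: (250/3425)²·(1 − 46/250)·0.543·0.457/45 = 2.39747e-05
V̂(p̂_st) = 0.000662487; SE = √V̂ = 0.0257388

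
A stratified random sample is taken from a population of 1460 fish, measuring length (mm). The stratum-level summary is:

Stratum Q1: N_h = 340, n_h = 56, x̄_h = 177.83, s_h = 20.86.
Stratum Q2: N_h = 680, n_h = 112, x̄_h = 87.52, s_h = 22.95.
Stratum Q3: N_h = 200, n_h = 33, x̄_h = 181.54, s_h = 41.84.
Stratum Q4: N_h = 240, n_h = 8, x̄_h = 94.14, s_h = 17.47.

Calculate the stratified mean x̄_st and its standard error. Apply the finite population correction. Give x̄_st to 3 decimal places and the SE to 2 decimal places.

x̄_st = Σ W_h x̄_h = (340·177.83 + 680·87.52 + 200·181.54 + 240·94.14)/1460 = 122.51877
V̂(x̄_st) = Σ W_h² (1 − n_h/N_h) s_h²/n_h, with W_h = N_h/N and N = 1460:
  stratum Q1: (340/1460)²·(1 − 56/340)·20.86²/56 = 0.351991
  stratum Q2: (680/1460)²·(1 − 112/680)·22.95²/112 = 0.852116
  stratum Q3: (200/1460)²·(1 − 33/200)·41.84²/33 = 0.831209
  stratum Q4: (240/1460)²·(1 − 8/240)·17.47²/8 = 0.996528
V̂(x̄_st) = 3.03184
SE(x̄_st) = √3.03184 = 1.74122

x̄_st ≈ 122.519, SE ≈ 1.74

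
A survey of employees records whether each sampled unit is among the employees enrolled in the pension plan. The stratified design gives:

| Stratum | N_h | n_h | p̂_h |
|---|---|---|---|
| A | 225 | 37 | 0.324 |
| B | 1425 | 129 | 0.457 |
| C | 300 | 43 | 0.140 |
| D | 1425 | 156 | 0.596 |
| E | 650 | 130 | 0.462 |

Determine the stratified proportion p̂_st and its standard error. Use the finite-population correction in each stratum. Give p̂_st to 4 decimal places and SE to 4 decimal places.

p̂_st ≈ 0.4760, SE ≈ 0.0215

N = 4025; stratum weights W_h = N_h/N.
p̂_st = Σ W_h p̂_h = (225·0.324 + 1425·0.457 + 300·0.140 + 1425·0.596 + 650·0.462)/4025 = 0.47596
V̂(p̂_st) = Σ W_h² (1 − n_h/N_h) p̂_h(1−p̂_h)/(n_h−1):
  stratum A: (225/4025)²·(1 − 37/225)·0.324·0.676/36 = 1.58854e-05
  stratum B: (1425/4025)²·(1 − 129/1425)·0.457·0.543/128 = 0.000221001
  stratum C: (300/4025)²·(1 − 43/300)·0.140·0.860/42 = 1.36427e-05
  stratum D: (1425/4025)²·(1 − 156/1425)·0.596·0.404/155 = 0.000173397
  stratum E: (650/4025)²·(1 − 130/650)·0.462·0.538/129 = 4.01994e-05
V̂(p̂_st) = 0.000464125; SE = √V̂ = 0.0215436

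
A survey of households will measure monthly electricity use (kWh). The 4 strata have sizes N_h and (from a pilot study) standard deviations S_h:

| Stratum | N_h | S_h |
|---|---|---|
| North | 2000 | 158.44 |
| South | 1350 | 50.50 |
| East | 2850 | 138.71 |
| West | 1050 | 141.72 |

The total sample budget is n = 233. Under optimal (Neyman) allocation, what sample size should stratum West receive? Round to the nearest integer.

Neyman allocation: n_h = n · N_h S_h / Σ N_i S_i, with n = 233.
  stratum North: N_h·S_h = 2000·158.44 = 316880.00
  stratum South: N_h·S_h = 1350·50.50 = 68175.00
  stratum East: N_h·S_h = 2850·138.71 = 395323.50
  stratum West: N_h·S_h = 1050·141.72 = 148806.00
Σ N_h S_h = 929184.50
n for stratum West = 233·148806.00/929184.50 = 37.314 → 37

37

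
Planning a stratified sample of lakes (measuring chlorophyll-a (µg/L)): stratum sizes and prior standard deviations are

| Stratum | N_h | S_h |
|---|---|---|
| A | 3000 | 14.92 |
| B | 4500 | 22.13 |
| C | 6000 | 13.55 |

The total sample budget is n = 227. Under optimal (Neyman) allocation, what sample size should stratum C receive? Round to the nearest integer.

Neyman allocation: n_h = n · N_h S_h / Σ N_i S_i, with n = 227.
  stratum A: N_h·S_h = 3000·14.92 = 44760.00
  stratum B: N_h·S_h = 4500·22.13 = 99585.00
  stratum C: N_h·S_h = 6000·13.55 = 81300.00
Σ N_h S_h = 225645.00
n for stratum C = 227·81300.00/225645.00 = 81.788 → 82

82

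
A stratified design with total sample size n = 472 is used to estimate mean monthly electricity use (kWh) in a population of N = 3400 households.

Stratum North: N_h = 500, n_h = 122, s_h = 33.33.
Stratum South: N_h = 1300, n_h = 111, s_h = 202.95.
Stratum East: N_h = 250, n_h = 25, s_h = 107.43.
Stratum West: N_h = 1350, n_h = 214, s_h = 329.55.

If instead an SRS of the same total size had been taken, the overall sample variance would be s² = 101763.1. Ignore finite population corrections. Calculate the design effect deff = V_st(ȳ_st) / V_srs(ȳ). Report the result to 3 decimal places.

deff ≈ 0.635

V̂(ȳ_st) = Σ W_h² s_h²/n_h, with W_h = N_h/N and N = 3400:
  stratum North: (500/3400)²·33.33²/122 = 0.196921
  stratum South: (1300/3400)²·202.95²/111 = 54.248
  stratum East: (250/3400)²·107.43²/25 = 2.49594
  stratum West: (1350/3400)²·329.55²/214 = 80.0089
V_st = 136.95
V_srs = s²/n = 101763.1/472 = 215.6
deff = V_st / V_srs = 136.95/215.6 = 0.6352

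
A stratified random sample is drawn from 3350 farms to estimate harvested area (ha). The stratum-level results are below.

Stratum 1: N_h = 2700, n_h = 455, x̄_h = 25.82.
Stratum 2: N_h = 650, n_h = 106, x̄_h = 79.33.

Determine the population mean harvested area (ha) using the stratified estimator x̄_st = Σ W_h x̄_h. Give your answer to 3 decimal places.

N = Σ N_h = 3350. Stratum weights W_h = N_h/N.
x̄_st = (2700·25.82 + 650·79.33) / 3350 = 36.20254

x̄_st ≈ 36.203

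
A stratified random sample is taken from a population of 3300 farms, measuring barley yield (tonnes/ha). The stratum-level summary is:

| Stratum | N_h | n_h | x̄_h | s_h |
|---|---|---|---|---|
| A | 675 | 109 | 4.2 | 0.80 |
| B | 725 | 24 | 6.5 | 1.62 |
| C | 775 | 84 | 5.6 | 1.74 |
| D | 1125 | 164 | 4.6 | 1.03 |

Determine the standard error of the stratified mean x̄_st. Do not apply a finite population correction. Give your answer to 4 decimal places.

SE(x̄_st) ≈ 0.0909

V̂(x̄_st) = Σ W_h² s_h²/n_h, with W_h = N_h/N and N = 3300:
  stratum A: (675/3300)²·0.80²/109 = 0.000245659
  stratum B: (725/3300)²·1.62²/24 = 0.00527797
  stratum C: (775/3300)²·1.74²/84 = 0.0019879
  stratum D: (1125/3300)²·1.03²/164 = 0.000751809
V̂(x̄_st) = 0.00826334
SE(x̄_st) = √0.00826334 = 0.0909029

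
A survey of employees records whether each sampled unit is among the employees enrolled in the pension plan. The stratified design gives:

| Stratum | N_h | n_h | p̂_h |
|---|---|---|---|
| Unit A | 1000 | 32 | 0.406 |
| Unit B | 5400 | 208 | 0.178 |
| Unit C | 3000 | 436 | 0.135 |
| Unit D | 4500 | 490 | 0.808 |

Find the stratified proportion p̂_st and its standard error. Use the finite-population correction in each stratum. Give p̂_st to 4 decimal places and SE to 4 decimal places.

N = 13900; stratum weights W_h = N_h/N.
p̂_st = Σ W_h p̂_h = (1000·0.406 + 5400·0.178 + 3000·0.135 + 4500·0.808)/13900 = 0.38908
V̂(p̂_st) = Σ W_h² (1 − n_h/N_h) p̂_h(1−p̂_h)/(n_h−1):
  stratum Unit A: (1000/13900)²·(1 − 32/1000)·0.406·0.594/31 = 3.89759e-05
  stratum Unit B: (5400/13900)²·(1 − 208/5400)·0.178·0.822/207 = 0.00010257
  stratum Unit C: (3000/13900)²·(1 − 436/3000)·0.135·0.865/435 = 1.06874e-05
  stratum Unit D: (4500/13900)²·(1 − 490/4500)·0.808·0.192/489 = 2.963e-05
V̂(p̂_st) = 0.000181863; SE = √V̂ = 0.0134857

p̂_st ≈ 0.3891, SE ≈ 0.0135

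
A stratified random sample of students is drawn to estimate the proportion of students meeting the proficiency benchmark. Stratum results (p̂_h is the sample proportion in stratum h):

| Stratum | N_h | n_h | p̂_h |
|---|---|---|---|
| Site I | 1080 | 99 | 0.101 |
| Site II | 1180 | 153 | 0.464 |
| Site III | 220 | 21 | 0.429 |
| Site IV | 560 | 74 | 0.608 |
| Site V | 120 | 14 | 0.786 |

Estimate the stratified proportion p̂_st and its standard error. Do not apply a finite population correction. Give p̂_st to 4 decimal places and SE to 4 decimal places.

p̂_st ≈ 0.3752, SE ≈ 0.0227

N = 3160; stratum weights W_h = N_h/N.
p̂_st = Σ W_h p̂_h = (1080·0.101 + 1180·0.464 + 220·0.429 + 560·0.608 + 120·0.786)/3160 = 0.37525
V̂(p̂_st) = Σ W_h² p̂_h(1−p̂_h)/(n_h−1):
  stratum Site I: (1080/3160)²·0.101·0.899/98 = 0.000108225
  stratum Site II: (1180/3160)²·0.464·0.536/152 = 0.000228154
  stratum Site III: (220/3160)²·0.429·0.571/20 = 5.93656e-05
  stratum Site IV: (560/3160)²·0.608·0.392/73 = 0.000102534
  stratum Site V: (120/3160)²·0.786·0.214/13 = 1.86587e-05
V̂(p̂_st) = 0.000516938; SE = √V̂ = 0.0227363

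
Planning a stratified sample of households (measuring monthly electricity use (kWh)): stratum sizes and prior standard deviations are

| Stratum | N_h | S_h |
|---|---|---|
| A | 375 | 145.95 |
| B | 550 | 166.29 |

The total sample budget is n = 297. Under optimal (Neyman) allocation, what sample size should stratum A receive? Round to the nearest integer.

111

Neyman allocation: n_h = n · N_h S_h / Σ N_i S_i, with n = 297.
  stratum A: N_h·S_h = 375·145.95 = 54731.25
  stratum B: N_h·S_h = 550·166.29 = 91459.50
Σ N_h S_h = 146190.75
n for stratum A = 297·54731.25/146190.75 = 111.192 → 111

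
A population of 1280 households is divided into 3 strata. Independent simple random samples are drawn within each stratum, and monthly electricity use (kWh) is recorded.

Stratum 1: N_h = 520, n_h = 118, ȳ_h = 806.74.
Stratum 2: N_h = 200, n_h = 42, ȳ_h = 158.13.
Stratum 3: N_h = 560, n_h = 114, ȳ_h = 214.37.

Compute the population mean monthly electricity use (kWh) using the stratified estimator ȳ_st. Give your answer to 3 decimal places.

N = Σ N_h = 1280. Stratum weights W_h = N_h/N.
ȳ_st = (520·806.74 + 200·158.13 + 560·214.37) / 1280 = 446.23281

ȳ_st ≈ 446.233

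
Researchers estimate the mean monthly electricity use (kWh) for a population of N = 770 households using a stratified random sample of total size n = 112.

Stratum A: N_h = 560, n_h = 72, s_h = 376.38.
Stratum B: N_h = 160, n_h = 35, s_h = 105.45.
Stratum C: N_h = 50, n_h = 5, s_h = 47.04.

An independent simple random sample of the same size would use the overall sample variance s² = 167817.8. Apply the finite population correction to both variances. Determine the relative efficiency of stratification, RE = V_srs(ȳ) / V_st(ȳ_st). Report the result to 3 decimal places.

V̂(ȳ_st) = Σ W_h² (1 − n_h/N_h) s_h²/n_h, with W_h = N_h/N and N = 770:
  stratum A: (560/770)²·(1 − 72/560)·376.38²/72 = 906.874
  stratum B: (160/770)²·(1 − 35/160)·105.45²/35 = 10.717
  stratum C: (50/770)²·(1 − 5/50)·47.04²/5 = 1.67944
V_st = 919.271
V_srs = (1 − 112/770)·167817.8/112 = 1280.43
Relative efficiency = V_srs / V_st = 1280.43/919.271 = 1.3929

RE ≈ 1.393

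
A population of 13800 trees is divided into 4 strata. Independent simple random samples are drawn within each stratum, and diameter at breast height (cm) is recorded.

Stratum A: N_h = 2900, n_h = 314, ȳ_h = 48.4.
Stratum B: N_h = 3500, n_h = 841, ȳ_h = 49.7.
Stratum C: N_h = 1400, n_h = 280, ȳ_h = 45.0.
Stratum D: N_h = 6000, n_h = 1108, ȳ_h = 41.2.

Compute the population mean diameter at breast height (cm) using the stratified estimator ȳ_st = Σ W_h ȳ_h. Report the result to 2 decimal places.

ȳ_st ≈ 45.25

N = Σ N_h = 13800. Stratum weights W_h = N_h/N.
ȳ_st = (2900·48.4 + 3500·49.7 + 1400·45.0 + 6000·41.2) / 13800 = 45.2543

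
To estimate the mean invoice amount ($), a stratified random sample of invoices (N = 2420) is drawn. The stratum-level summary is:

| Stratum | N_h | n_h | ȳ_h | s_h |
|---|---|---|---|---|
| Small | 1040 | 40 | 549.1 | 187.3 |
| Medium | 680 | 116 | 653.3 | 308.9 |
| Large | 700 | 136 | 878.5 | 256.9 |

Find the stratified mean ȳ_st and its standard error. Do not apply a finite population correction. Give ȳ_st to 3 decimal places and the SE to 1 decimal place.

ȳ_st ≈ 673.660, SE ≈ 16.4

ȳ_st = Σ W_h ȳ_h = (1040·549.1 + 680·653.3 + 700·878.5)/2420 = 673.66033
V̂(ȳ_st) = Σ W_h² s_h²/n_h, with W_h = N_h/N and N = 2420:
  stratum Small: (1040/2420)²·187.3²/40 = 161.976
  stratum Medium: (680/2420)²·308.9²/116 = 64.9479
  stratum Large: (700/2420)²·256.9²/136 = 40.6027
V̂(ȳ_st) = 267.527
SE(ȳ_st) = √267.527 = 16.3562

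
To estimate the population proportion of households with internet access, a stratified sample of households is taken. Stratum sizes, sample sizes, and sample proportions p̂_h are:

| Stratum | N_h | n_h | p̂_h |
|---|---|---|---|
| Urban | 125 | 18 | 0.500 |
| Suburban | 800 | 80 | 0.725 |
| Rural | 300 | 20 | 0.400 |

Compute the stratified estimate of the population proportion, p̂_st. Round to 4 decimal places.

N = 1225; stratum weights W_h = N_h/N.
p̂_st = Σ W_h p̂_h = (125·0.500 + 800·0.725 + 300·0.400)/1225 = 0.62245

p̂_st ≈ 0.6224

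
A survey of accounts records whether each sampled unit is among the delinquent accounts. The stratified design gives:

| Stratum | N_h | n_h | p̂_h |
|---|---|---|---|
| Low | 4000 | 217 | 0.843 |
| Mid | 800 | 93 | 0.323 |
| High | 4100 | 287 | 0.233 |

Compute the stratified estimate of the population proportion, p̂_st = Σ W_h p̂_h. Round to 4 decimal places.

p̂_st ≈ 0.5152

N = 8900; stratum weights W_h = N_h/N.
p̂_st = Σ W_h p̂_h = (4000·0.843 + 800·0.323 + 4100·0.233)/8900 = 0.51525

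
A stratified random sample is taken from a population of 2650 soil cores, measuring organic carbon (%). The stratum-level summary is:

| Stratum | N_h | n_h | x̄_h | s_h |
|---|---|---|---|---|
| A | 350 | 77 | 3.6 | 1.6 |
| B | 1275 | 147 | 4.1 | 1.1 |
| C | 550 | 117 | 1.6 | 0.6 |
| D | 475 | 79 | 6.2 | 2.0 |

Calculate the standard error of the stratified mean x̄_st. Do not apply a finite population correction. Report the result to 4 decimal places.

V̂(x̄_st) = Σ W_h² s_h²/n_h, with W_h = N_h/N and N = 2650:
  stratum A: (350/2650)²·1.6²/77 = 0.000579954
  stratum B: (1275/2650)²·1.1²/147 = 0.00190545
  stratum C: (550/2650)²·0.6²/117 = 0.000132541
  stratum D: (475/2650)²·2.0²/79 = 0.00162678
V̂(x̄_st) = 0.00424472
SE(x̄_st) = √0.00424472 = 0.0651515

SE(x̄_st) ≈ 0.0652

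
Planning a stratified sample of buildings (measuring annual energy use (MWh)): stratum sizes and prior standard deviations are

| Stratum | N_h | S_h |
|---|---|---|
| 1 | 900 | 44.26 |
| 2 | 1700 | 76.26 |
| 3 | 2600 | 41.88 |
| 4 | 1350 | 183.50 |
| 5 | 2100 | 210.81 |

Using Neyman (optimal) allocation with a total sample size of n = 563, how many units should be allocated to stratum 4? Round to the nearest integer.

Neyman allocation: n_h = n · N_h S_h / Σ N_i S_i, with n = 563.
  stratum 1: N_h·S_h = 900·44.26 = 39834.00
  stratum 2: N_h·S_h = 1700·76.26 = 129642.00
  stratum 3: N_h·S_h = 2600·41.88 = 108888.00
  stratum 4: N_h·S_h = 1350·183.50 = 247725.00
  stratum 5: N_h·S_h = 2100·210.81 = 442701.00
Σ N_h S_h = 968790.00
n for stratum 4 = 563·247725.00/968790.00 = 143.962 → 144

144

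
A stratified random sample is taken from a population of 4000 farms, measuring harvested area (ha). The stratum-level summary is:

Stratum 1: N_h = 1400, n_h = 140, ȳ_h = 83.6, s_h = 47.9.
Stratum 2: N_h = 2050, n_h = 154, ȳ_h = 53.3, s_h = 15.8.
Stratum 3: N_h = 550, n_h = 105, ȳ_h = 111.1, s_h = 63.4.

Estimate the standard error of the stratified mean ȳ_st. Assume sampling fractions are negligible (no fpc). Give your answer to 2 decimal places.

V̂(ȳ_st) = Σ W_h² s_h²/n_h, with W_h = N_h/N and N = 4000:
  stratum 1: (1400/4000)²·47.9²/140 = 2.00761
  stratum 2: (2050/4000)²·15.8²/154 = 0.425776
  stratum 3: (550/4000)²·63.4²/105 = 0.72376
V̂(ȳ_st) = 3.15714
SE(ȳ_st) = √3.15714 = 1.77684

SE(ȳ_st) ≈ 1.78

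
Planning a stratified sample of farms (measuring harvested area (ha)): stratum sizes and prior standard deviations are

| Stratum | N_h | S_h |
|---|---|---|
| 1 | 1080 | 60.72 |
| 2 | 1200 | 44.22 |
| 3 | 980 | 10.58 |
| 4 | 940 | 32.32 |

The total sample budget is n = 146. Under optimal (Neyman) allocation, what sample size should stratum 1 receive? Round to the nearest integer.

60

Neyman allocation: n_h = n · N_h S_h / Σ N_i S_i, with n = 146.
  stratum 1: N_h·S_h = 1080·60.72 = 65577.60
  stratum 2: N_h·S_h = 1200·44.22 = 53064.00
  stratum 3: N_h·S_h = 980·10.58 = 10368.40
  stratum 4: N_h·S_h = 940·32.32 = 30380.80
Σ N_h S_h = 159390.80
n for stratum 1 = 146·65577.60/159390.80 = 60.068 → 60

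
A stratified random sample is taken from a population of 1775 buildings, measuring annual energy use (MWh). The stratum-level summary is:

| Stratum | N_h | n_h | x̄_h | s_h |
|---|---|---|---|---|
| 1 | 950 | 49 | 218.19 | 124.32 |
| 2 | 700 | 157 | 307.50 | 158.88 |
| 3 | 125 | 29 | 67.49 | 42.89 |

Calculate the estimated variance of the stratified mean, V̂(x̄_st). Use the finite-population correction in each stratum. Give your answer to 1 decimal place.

V̂(x̄_st) ≈ 105.3

V̂(x̄_st) = Σ W_h² (1 − n_h/N_h) s_h²/n_h, with W_h = N_h/N and N = 1775:
  stratum 1: (950/1775)²·(1 − 49/950)·124.32²/49 = 85.6915
  stratum 2: (700/1775)²·(1 − 157/700)·158.88²/157 = 19.3972
  stratum 3: (125/1775)²·(1 − 29/125)·42.89²/29 = 0.241601
V̂(x̄_st) = 105.33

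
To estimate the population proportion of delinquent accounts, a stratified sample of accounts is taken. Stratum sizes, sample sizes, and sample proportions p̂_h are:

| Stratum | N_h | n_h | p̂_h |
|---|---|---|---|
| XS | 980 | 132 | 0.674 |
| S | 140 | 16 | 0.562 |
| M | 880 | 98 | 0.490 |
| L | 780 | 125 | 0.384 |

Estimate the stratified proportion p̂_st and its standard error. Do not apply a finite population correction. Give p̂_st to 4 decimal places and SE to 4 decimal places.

p̂_st ≈ 0.5287, SE ≈ 0.0257

N = 2780; stratum weights W_h = N_h/N.
p̂_st = Σ W_h p̂_h = (980·0.674 + 140·0.562 + 880·0.490 + 780·0.384)/2780 = 0.52875
V̂(p̂_st) = Σ W_h² p̂_h(1−p̂_h)/(n_h−1):
  stratum XS: (980/2780)²·0.674·0.326/131 = 0.000208434
  stratum S: (140/2780)²·0.562·0.438/15 = 4.16184e-05
  stratum M: (880/2780)²·0.490·0.510/97 = 0.000258149
  stratum L: (780/2780)²·0.384·0.616/124 = 0.000150172
V̂(p̂_st) = 0.000658374; SE = √V̂ = 0.0256588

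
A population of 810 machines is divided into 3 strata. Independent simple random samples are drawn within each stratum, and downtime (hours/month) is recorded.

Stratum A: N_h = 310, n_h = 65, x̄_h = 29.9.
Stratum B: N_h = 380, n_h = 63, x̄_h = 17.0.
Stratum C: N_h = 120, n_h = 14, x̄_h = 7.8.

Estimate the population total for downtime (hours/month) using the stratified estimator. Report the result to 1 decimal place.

τ̂_st ≈ 16665.0

τ̂_st = Σ N_h x̄_h = 310·29.9 + 380·17.0 + 120·7.8 = 16665.0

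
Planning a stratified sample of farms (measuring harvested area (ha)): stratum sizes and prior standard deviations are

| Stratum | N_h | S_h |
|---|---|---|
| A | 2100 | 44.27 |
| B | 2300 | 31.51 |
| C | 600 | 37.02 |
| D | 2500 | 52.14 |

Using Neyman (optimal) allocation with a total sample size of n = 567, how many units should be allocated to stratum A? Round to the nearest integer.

166

Neyman allocation: n_h = n · N_h S_h / Σ N_i S_i, with n = 567.
  stratum A: N_h·S_h = 2100·44.27 = 92967.00
  stratum B: N_h·S_h = 2300·31.51 = 72473.00
  stratum C: N_h·S_h = 600·37.02 = 22212.00
  stratum D: N_h·S_h = 2500·52.14 = 130350.00
Σ N_h S_h = 318002.00
n for stratum A = 567·92967.00/318002.00 = 165.761 → 166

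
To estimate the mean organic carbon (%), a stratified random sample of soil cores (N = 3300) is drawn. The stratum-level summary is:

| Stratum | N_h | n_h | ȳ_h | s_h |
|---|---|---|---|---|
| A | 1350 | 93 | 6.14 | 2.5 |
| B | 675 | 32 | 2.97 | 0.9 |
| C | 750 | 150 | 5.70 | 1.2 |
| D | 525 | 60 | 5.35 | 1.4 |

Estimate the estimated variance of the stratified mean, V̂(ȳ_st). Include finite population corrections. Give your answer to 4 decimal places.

V̂(ȳ_st) = Σ W_h² (1 − n_h/N_h) s_h²/n_h, with W_h = N_h/N and N = 3300:
  stratum A: (1350/3300)²·(1 − 93/1350)·2.5²/93 = 0.0104722
  stratum B: (675/3300)²·(1 − 32/675)·0.9²/32 = 0.00100884
  stratum C: (750/3300)²·(1 − 150/750)·1.2²/150 = 0.000396694
  stratum D: (525/3300)²·(1 − 60/525)·1.4²/60 = 0.0007323
V̂(ȳ_st) = 0.01261

V̂(ȳ_st) ≈ 0.0126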